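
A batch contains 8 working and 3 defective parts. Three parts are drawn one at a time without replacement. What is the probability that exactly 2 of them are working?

One ordering (working drawn first) has probability 8/11 × 7/10 × 3/9 = 168/990 = 28/165.
There are C(3,2) = 3 such orderings, each equally likely, so P = 3 × 28/165 = 28/55.

28/55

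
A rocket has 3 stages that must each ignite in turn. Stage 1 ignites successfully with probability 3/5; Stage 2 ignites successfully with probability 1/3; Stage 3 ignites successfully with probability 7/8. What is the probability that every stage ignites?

7/40

Each stage is reached only if all earlier stages succeed, so
P = 3/5 × 1/3 × 7/8 = 21/120 = 7/40.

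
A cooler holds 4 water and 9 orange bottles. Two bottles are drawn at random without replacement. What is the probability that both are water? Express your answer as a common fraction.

P(all water) = 4/13 × 3/12 = 12/156 = 1/13.

1/13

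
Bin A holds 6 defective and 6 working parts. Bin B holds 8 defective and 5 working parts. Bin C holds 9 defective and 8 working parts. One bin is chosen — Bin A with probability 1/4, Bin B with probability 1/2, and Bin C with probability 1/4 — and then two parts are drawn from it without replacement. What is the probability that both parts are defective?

From Bin A: P(both defective) = (6/12)(5/11) = 5/22.
From Bin B: P(both defective) = (8/13)(7/12) = 14/39.
From Bin C: P(both defective) = (9/17)(8/16) = 9/34.
Total probability = (1/4)(5/22) + (1/2)(14/39) + (1/4)(9/34) = 2206/7293.

2206/7293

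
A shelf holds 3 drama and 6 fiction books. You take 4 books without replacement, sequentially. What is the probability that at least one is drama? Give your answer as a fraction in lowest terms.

37/42

P(no drama) = 6/9 × 5/8 × 4/7 × 3/6 = 360/3024 = 5/42.
P(at least one) = 1 − 5/42 = 37/42.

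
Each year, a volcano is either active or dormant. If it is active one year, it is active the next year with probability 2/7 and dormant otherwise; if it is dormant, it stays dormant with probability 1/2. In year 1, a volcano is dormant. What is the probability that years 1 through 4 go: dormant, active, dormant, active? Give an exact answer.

Year 1 is given. For each transition, use the conditional probability from the current state:
P(active | dormant) = 1/2; P(dormant | active) = 5/7; P(active | dormant) = 1/2.
P = 1/2 × 5/7 × 1/2 = 5/28.

5/28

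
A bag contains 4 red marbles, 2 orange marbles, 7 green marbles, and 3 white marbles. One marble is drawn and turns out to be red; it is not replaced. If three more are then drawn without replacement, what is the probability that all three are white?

1/455

After the first draw, 3 of the remaining 15 marbles are white.
P = 3/15 × 2/14 × 1/13 = 6/2730 = 1/455.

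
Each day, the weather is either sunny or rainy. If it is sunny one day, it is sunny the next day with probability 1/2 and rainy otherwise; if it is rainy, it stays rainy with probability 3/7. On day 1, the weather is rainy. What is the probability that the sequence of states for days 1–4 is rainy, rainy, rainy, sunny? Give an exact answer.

Day 1 is given. For each transition, use the conditional probability from the current state:
P(rainy | rainy) = 3/7; P(rainy | rainy) = 3/7; P(sunny | rainy) = 4/7.
P = 3/7 × 3/7 × 4/7 = 36/343.

36/343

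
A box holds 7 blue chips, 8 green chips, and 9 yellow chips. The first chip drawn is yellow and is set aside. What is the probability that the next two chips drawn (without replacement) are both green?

With the first chip removed, 8 green remain out of 23.
P = 8/23 × 7/22 = 56/506 = 28/253.

28/253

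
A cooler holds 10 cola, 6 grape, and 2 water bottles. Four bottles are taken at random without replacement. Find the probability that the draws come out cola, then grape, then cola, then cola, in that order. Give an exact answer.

Multiply the probability of each draw given the previous ones:
P = 10/18 × 6/17 × 9/16 × 8/15 = 4320/73440 = 1/17.

1/17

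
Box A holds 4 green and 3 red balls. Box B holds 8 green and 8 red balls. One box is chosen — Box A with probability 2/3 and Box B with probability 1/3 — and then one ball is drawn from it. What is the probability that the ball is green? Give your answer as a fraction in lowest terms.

From Box A: P(green) = 4/7.
From Box B: P(green) = 8/16.
Total probability = (2/3)(4/7) + (1/3)(8/16) = 23/42.

23/42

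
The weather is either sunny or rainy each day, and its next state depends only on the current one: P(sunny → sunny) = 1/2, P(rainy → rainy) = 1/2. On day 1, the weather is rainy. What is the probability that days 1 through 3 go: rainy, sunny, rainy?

Day 1 is given. For each transition, use the conditional probability from the current state:
P(sunny | rainy) = 1/2; P(rainy | sunny) = 1/2.
P = 1/2 × 1/2 = 1/4.

1/4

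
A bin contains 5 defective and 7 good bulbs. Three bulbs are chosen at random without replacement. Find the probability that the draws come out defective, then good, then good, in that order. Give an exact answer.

Multiply the probability of each draw given the previous ones:
P = 5/12 × 7/11 × 6/10 = 210/1320 = 7/44.

7/44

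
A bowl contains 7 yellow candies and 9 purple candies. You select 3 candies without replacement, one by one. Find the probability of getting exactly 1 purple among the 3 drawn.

27/80

One ordering (purple drawn first) has probability 9/16 × 7/15 × 6/14 = 378/3360 = 9/80.
There are C(3,1) = 3 such orderings, each equally likely, so P = 3 × 9/80 = 27/80.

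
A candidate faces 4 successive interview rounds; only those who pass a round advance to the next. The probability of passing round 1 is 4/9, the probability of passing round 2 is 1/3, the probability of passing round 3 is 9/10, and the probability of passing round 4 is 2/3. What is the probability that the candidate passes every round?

Multiplying along the chain,
P = 4/9 × 1/3 × 9/10 × 2/3 = 72/810 = 4/45.

4/45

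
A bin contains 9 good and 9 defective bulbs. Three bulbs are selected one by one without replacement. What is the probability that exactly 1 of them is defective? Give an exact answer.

One ordering (defective drawn first) has probability 9/18 × 9/17 × 8/16 = 648/4896 = 9/68.
There are C(3,1) = 3 such orderings, each equally likely, so P = 3 × 9/68 = 27/68.

27/68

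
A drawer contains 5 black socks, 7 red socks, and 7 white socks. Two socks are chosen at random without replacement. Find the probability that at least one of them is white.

P(no white) = 12/19 × 11/18 = 132/342 = 22/57.
P(at least one) = 1 − 22/57 = 35/57.

35/57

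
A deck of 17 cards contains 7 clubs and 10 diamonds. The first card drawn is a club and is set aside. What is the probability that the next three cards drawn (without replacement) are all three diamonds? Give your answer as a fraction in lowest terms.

3/14

After the first draw, 10 of the remaining 16 cards are diamonds.
P = 10/16 × 9/15 × 8/14 = 720/3360 = 3/14.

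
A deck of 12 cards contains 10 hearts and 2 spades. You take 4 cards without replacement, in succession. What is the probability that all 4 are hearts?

14/33

P = 10/12 × 9/11 × 8/10 × 7/9 = 5040/11880 = 14/33.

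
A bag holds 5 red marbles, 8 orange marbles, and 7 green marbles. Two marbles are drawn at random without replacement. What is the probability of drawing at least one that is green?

56/95

P(no green) = 13/20 × 12/19 = 156/380 = 39/95.
P(at least one) = 1 − 39/95 = 56/95.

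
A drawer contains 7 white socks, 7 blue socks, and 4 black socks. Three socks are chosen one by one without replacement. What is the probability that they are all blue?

P(every draw is blue) = 7/18 × 6/17 × 5/16 = 210/4896 = 35/816.

35/816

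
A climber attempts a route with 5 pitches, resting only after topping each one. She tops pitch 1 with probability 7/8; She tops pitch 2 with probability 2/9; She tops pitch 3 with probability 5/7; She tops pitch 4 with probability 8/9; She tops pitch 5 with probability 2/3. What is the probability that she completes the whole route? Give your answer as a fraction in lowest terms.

20/243

Multiplying along the chain,
P = 7/8 × 2/9 × 5/7 × 8/9 × 2/3 = 1120/13608 = 20/243.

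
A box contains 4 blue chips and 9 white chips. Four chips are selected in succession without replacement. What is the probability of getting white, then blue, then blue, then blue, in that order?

Multiply the probability of each draw given the previous ones:
P = 9/13 × 4/12 × 3/11 × 2/10 = 216/17160 = 9/715.

9/715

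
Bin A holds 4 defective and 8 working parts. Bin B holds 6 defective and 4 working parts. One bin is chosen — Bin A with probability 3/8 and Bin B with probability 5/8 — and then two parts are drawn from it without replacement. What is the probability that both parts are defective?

8/33

From Bin A: P(both defective) = (4/12)(3/11) = 1/11.
From Bin B: P(both defective) = (6/10)(5/9) = 1/3.
Total probability = (3/8)(1/11) + (5/8)(1/3) = 8/33.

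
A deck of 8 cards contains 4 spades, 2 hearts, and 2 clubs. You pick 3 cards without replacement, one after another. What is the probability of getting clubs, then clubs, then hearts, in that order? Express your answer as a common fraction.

1/84

Chain rule:
P = 2/8 × 1/7 × 2/6 = 4/336 = 1/84.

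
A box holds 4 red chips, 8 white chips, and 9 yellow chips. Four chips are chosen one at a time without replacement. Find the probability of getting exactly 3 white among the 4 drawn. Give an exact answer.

One ordering (white drawn first) has probability 8/21 × 7/20 × 6/19 × 13/18 = 4368/143640 = 26/855.
There are C(4,3) = 4 such orderings, each equally likely, so P = 4 × 26/855 = 104/855.

104/855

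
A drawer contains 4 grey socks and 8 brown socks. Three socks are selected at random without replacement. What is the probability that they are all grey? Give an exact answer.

P(every draw is grey) = 4/12 × 3/11 × 2/10 = 24/1320 = 1/55.

1/55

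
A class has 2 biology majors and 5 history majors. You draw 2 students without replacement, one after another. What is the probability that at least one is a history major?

20/21

P(no history majors) = 2/7 × 1/6 = 2/42 = 1/21.
P(at least one) = 1 − 1/21 = 20/21.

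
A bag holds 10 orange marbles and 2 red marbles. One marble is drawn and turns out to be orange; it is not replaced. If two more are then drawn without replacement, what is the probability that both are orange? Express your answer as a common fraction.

36/55

With the first marble removed, 9 orange remain out of 11.
P = 9/11 × 8/10 = 72/110 = 36/55.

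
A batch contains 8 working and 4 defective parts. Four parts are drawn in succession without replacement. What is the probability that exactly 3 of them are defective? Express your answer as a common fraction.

32/495

One ordering (defective drawn first) has probability 4/12 × 3/11 × 2/10 × 8/9 = 192/11880 = 8/495.
There are C(4,3) = 4 such orderings, each equally likely, so P = 4 × 8/495 = 32/495.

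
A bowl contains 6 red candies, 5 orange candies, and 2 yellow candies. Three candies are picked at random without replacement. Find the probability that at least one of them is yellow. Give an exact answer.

P(no yellow) = 11/13 × 10/12 × 9/11 = 990/1716 = 15/26.
P(at least one) = 1 − 15/26 = 11/26.

11/26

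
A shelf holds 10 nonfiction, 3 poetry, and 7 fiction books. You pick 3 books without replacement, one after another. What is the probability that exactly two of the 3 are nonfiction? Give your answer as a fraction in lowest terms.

15/38

One ordering (nonfiction drawn first) has probability 10/20 × 9/19 × 10/18 = 900/6840 = 5/38.
There are C(3,2) = 3 such orderings, each equally likely, so P = 3 × 5/38 = 15/38.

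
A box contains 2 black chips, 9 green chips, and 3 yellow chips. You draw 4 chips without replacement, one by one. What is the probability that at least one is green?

996/1001

P(no green) = 5/14 × 4/13 × 3/12 × 2/11 = 120/24024 = 5/1001.
P(at least one) = 1 − 5/1001 = 996/1001.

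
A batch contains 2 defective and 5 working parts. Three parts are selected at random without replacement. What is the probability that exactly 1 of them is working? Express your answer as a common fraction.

One ordering (working drawn first) has probability 5/7 × 2/6 × 1/5 = 10/210 = 1/21.
There are C(3,1) = 3 such orderings, each equally likely, so P = 3 × 1/21 = 1/7.

1/7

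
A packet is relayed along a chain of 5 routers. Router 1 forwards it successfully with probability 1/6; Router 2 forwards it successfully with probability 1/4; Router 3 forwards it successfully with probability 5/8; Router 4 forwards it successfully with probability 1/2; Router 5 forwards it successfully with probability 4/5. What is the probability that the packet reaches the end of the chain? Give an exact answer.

The events are sequential, so multiply the conditional probabilities:
P = 1/6 × 1/4 × 5/8 × 1/2 × 4/5 = 20/1920 = 1/96.

1/96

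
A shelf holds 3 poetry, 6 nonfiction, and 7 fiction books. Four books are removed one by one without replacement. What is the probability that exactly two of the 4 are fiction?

27/65

One ordering (fiction drawn first) has probability 7/16 × 6/15 × 9/14 × 8/13 = 3024/43680 = 9/130.
There are C(4,2) = 6 such orderings, each equally likely, so P = 6 × 9/130 = 27/65.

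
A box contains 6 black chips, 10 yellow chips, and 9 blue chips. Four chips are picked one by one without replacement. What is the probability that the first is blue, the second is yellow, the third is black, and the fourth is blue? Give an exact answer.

18/1265

Multiply the probability of each draw given the previous ones:
P = 9/25 × 10/24 × 6/23 × 8/22 = 4320/303600 = 18/1265.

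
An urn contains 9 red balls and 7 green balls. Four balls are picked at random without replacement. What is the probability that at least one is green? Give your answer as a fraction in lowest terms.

P(no green) = 9/16 × 8/15 × 7/14 × 6/13 = 3024/43680 = 9/130.
P(at least one) = 1 − 9/130 = 121/130.

121/130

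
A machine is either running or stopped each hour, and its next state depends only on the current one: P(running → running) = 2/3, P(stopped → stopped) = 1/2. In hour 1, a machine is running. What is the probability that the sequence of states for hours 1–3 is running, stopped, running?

Hour 1 is given. For each transition, use the conditional probability from the current state:
P(stopped | running) = 1/3; P(running | stopped) = 1/2.
P = 1/3 × 1/2 = 1/6.

1/6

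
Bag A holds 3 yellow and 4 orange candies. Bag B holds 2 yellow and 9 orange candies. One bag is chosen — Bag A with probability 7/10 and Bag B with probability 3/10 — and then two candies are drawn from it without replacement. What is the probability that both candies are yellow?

29/275

From Bag A: P(both yellow) = (3/7)(2/6) = 1/7.
From Bag B: P(both yellow) = (2/11)(1/10) = 1/55.
Total probability = (7/10)(1/7) + (3/10)(1/55) = 29/275.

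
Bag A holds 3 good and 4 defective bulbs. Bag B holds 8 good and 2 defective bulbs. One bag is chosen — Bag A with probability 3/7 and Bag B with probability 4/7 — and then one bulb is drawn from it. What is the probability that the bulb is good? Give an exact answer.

From Bag A: P(good) = 3/7.
From Bag B: P(good) = 8/10.
Total probability = (3/7)(3/7) + (4/7)(8/10) = 157/245.

157/245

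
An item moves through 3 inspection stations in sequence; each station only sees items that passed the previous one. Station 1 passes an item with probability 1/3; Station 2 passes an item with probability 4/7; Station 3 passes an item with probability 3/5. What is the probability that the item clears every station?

4/35

Multiplying along the chain,
P = 1/3 × 4/7 × 3/5 = 12/105 = 4/35.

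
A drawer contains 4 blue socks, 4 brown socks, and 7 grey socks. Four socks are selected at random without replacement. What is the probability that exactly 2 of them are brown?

22/91

One ordering (brown drawn first) has probability 4/15 × 3/14 × 11/13 × 10/12 = 1320/32760 = 11/273.
There are C(4,2) = 6 such orderings, each equally likely, so P = 6 × 11/273 = 22/91.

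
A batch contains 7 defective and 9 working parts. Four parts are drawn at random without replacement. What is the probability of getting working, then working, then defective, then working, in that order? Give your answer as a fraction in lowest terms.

21/260

Each draw changes the counts, so multiply the conditional probabilities along the sequence:
P = 9/16 × 8/15 × 7/14 × 7/13 = 3528/43680 = 21/260.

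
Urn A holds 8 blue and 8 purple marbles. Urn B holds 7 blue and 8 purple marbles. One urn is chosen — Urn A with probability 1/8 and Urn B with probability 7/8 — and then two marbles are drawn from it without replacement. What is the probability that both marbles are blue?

49/240

From Urn A: P(both blue) = (8/16)(7/15) = 7/30.
From Urn B: P(both blue) = (7/15)(6/14) = 1/5.
Total probability = (1/8)(7/30) + (7/8)(1/5) = 49/240.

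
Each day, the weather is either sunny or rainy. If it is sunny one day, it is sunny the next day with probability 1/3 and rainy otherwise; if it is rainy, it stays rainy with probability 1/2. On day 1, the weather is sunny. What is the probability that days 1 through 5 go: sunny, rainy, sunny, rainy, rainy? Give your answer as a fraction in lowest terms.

Day 1 is given. For each transition, use the conditional probability from the current state:
P(rainy | sunny) = 2/3; P(sunny | rainy) = 1/2; P(rainy | sunny) = 2/3; P(rainy | rainy) = 1/2.
P = 2/3 × 1/2 × 2/3 × 1/2 = 4/36 = 1/9.

1/9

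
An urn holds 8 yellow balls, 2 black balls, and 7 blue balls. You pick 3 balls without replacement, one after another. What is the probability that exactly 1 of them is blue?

63/136

One ordering (blue drawn first) has probability 7/17 × 10/16 × 9/15 = 630/4080 = 21/136.
There are C(3,1) = 3 such orderings, each equally likely, so P = 3 × 21/136 = 63/136.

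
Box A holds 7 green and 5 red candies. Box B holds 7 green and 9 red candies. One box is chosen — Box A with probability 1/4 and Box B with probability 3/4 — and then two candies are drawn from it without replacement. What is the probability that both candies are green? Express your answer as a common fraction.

371/1760

From Box A: P(both green) = (7/12)(6/11) = 7/22.
From Box B: P(both green) = (7/16)(6/15) = 7/40.
Total probability = (1/4)(7/22) + (3/4)(7/40) = 371/1760.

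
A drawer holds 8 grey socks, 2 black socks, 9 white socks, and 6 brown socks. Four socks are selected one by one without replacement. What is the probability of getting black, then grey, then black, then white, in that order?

Multiply the probability of each draw given the previous ones:
P = 2/25 × 8/24 × 1/23 × 9/22 = 144/303600 = 3/6325.

3/6325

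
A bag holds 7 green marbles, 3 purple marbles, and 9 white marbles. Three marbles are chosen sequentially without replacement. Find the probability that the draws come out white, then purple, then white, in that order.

12/323

Chain rule:
P = 9/19 × 3/18 × 8/17 = 216/5814 = 12/323.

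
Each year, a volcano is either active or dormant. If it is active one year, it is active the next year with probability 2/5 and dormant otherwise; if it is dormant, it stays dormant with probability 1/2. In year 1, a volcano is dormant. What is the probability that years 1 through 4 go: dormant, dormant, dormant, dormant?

Year 1 is given. For each transition, use the conditional probability from the current state:
P(dormant | dormant) = 1/2; P(dormant | dormant) = 1/2; P(dormant | dormant) = 1/2.
P = 1/2 × 1/2 × 1/2 = 1/8.

1/8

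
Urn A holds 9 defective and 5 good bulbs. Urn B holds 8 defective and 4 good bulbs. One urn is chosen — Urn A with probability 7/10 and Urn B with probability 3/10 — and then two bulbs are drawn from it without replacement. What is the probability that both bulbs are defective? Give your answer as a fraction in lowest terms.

From Urn A: P(both defective) = (9/14)(8/13) = 36/91.
From Urn B: P(both defective) = (8/12)(7/11) = 14/33.
Total probability = (7/10)(36/91) + (3/10)(14/33) = 289/715.

289/715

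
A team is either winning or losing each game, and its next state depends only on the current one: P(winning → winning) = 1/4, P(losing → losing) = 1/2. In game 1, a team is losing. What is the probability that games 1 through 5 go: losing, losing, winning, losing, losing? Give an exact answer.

3/32

Game 1 is given. For each transition, use the conditional probability from the current state:
P(losing | losing) = 1/2; P(winning | losing) = 1/2; P(losing | winning) = 3/4; P(losing | losing) = 1/2.
P = 1/2 × 1/2 × 3/4 × 1/2 = 3/32.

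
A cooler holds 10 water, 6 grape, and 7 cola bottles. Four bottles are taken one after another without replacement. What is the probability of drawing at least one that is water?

P(no water) = 13/23 × 12/22 × 11/21 × 10/20 = 17160/212520 = 13/161.
P(at least one) = 1 − 13/161 = 148/161.

148/161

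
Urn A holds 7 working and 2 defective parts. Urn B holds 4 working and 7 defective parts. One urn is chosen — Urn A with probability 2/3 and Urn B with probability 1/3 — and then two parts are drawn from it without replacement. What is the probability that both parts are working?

From Urn A: P(both working) = (7/9)(6/8) = 7/12.
From Urn B: P(both working) = (4/11)(3/10) = 6/55.
Total probability = (2/3)(7/12) + (1/3)(6/55) = 421/990.

421/990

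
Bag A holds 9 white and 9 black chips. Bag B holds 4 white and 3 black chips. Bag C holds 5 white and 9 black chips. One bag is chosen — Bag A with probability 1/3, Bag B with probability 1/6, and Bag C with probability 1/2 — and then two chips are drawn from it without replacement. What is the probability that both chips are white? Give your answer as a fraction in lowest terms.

40/221

From Bag A: P(both white) = (9/18)(8/17) = 4/17.
From Bag B: P(both white) = (4/7)(3/6) = 2/7.
From Bag C: P(both white) = (5/14)(4/13) = 10/91.
Total probability = (1/3)(4/17) + (1/6)(2/7) + (1/2)(10/91) = 40/221.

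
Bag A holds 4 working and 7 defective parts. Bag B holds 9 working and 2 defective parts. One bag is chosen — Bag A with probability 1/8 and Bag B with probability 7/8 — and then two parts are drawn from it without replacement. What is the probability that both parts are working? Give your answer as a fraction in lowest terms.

129/220

From Bag A: P(both working) = (4/11)(3/10) = 6/55.
From Bag B: P(both working) = (9/11)(8/10) = 36/55.
Total probability = (1/8)(6/55) + (7/8)(36/55) = 129/220.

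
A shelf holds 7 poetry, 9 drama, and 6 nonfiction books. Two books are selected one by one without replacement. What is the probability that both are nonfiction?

P(all nonfiction) = 6/22 × 5/21 = 30/462 = 5/77.

5/77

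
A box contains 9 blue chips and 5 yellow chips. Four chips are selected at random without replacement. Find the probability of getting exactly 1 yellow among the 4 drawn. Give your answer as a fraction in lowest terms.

One ordering (yellow drawn first) has probability 5/14 × 9/13 × 8/12 × 7/11 = 2520/24024 = 15/143.
There are C(4,1) = 4 such orderings, each equally likely, so P = 4 × 15/143 = 60/143.

60/143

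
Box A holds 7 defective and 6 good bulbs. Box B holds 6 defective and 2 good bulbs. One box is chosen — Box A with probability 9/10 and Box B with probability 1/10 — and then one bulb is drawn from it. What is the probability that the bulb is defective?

291/520

From Box A: P(defective) = 7/13.
From Box B: P(defective) = 6/8.
Total probability = (9/10)(7/13) + (1/10)(6/8) = 291/520.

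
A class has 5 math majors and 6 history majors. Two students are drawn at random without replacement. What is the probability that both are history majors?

3/11

P(all history majors) = 6/11 × 5/10 = 30/110 = 3/11.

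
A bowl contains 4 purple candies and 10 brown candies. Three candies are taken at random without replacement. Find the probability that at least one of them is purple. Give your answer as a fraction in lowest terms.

P(no purple) = 10/14 × 9/13 × 8/12 = 720/2184 = 30/91.
P(at least one) = 1 − 30/91 = 61/91.

61/91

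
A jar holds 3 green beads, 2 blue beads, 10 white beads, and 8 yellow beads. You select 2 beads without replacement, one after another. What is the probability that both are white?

P(all white) = 10/23 × 9/22 = 90/506 = 45/253.

45/253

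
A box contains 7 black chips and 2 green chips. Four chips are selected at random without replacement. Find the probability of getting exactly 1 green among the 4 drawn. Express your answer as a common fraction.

5/9

One ordering (green drawn first) has probability 2/9 × 7/8 × 6/7 × 5/6 = 420/3024 = 5/36.
There are C(4,1) = 4 such orderings, each equally likely, so P = 4 × 5/36 = 5/9.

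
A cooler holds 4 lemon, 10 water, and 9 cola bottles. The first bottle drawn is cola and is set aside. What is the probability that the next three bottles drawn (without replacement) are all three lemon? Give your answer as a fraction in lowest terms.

With the first bottle removed, 4 lemon remain out of 22.
P = 4/22 × 3/21 × 2/20 = 24/9240 = 1/385.

1/385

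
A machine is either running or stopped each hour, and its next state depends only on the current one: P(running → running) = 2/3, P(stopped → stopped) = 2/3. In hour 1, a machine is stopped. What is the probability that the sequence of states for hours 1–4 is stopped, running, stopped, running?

1/27

Hour 1 is given. For each transition, use the conditional probability from the current state:
P(running | stopped) = 1/3; P(stopped | running) = 1/3; P(running | stopped) = 1/3.
P = 1/3 × 1/3 × 1/3 = 1/27.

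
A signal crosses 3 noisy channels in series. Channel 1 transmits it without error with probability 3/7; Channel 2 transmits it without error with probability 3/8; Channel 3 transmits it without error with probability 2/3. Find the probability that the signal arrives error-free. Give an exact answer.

The events are sequential, so multiply the conditional probabilities:
P = 3/7 × 3/8 × 2/3 = 18/168 = 3/28.

3/28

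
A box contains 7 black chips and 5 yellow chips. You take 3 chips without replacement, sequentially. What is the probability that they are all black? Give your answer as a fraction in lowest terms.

7/44

P = 7/12 × 6/11 × 5/10 = 210/1320 = 7/44.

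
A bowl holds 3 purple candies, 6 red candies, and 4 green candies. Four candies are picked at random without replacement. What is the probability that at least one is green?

589/715

P(no green) = 9/13 × 8/12 × 7/11 × 6/10 = 3024/17160 = 126/715.
P(at least one) = 1 − 126/715 = 589/715.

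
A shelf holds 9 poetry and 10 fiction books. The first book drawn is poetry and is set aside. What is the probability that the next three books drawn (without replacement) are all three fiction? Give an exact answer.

With the first book removed, 10 fiction remain out of 18.
P = 10/18 × 9/17 × 8/16 = 720/4896 = 5/34.

5/34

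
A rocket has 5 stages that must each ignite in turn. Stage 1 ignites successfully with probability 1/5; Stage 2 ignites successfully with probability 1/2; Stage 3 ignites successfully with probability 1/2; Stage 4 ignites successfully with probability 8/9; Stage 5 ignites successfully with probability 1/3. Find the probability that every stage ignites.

2/135

The events are sequential, so multiply the conditional probabilities:
P = 1/5 × 1/2 × 1/2 × 8/9 × 1/3 = 8/540 = 2/135.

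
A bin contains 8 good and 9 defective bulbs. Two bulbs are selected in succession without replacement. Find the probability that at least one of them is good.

25/34

P(no good) = 9/17 × 8/16 = 72/272 = 9/34.
P(at least one) = 1 − 9/34 = 25/34.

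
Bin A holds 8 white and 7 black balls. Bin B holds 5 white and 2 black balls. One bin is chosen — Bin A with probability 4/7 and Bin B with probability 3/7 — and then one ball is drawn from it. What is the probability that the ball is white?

449/735

From Bin A: P(white) = 8/15.
From Bin B: P(white) = 5/7.
Total probability = (4/7)(8/15) + (3/7)(5/7) = 449/735.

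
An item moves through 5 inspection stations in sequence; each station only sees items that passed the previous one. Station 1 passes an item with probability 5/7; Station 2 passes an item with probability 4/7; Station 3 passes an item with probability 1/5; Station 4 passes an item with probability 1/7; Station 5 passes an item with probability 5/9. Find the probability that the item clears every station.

20/3087

The events are sequential, so multiply the conditional probabilities:
P = 5/7 × 4/7 × 1/5 × 1/7 × 5/9 = 100/15435 = 20/3087.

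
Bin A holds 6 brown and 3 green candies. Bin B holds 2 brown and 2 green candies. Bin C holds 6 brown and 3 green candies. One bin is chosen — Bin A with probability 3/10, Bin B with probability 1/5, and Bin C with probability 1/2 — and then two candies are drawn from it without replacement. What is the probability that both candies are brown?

11/30

From Bin A: P(both brown) = (6/9)(5/8) = 5/12.
From Bin B: P(both brown) = (2/4)(1/3) = 1/6.
From Bin C: P(both brown) = (6/9)(5/8) = 5/12.
Total probability = (3/10)(5/12) + (1/5)(1/6) + (1/2)(5/12) = 11/30.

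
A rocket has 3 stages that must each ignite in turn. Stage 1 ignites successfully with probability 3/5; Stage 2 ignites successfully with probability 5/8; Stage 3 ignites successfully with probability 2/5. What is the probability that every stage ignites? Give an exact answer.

3/20

Multiplying along the chain,
P = 3/5 × 5/8 × 2/5 = 30/200 = 3/20.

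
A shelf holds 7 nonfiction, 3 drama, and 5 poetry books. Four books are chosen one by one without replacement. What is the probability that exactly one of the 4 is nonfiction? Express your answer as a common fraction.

One ordering (nonfiction drawn first) has probability 7/15 × 8/14 × 7/13 × 6/12 = 2352/32760 = 14/195.
There are C(4,1) = 4 such orderings, each equally likely, so P = 4 × 14/195 = 56/195.

56/195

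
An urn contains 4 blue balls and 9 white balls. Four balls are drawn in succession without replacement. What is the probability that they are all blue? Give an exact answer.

P(every draw is blue) = 4/13 × 3/12 × 2/11 × 1/10 = 24/17160 = 1/715.

1/715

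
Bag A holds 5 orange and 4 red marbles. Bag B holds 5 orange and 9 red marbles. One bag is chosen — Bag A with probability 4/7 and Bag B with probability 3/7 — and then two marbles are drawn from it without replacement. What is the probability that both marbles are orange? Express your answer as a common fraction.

1180/5733

From Bag A: P(both orange) = (5/9)(4/8) = 5/18.
From Bag B: P(both orange) = (5/14)(4/13) = 10/91.
Total probability = (4/7)(5/18) + (3/7)(10/91) = 1180/5733.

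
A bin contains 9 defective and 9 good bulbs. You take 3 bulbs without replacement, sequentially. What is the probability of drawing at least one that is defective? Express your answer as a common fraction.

P(no defective) = 9/18 × 8/17 × 7/16 = 504/4896 = 7/68.
P(at least one) = 1 − 7/68 = 61/68.

61/68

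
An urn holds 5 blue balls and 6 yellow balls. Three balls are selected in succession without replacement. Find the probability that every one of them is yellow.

4/33

P = 6/11 × 5/10 × 4/9 = 120/990 = 4/33.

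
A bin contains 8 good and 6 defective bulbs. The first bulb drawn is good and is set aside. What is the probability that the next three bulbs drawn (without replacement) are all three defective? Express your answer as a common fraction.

After the first draw, 6 of the remaining 13 bulbs are defective.
P = 6/13 × 5/12 × 4/11 = 120/1716 = 10/143.

10/143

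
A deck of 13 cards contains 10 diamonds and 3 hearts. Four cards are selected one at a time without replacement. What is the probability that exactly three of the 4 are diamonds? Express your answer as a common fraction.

72/143

One ordering (diamonds drawn first) has probability 10/13 × 9/12 × 8/11 × 3/10 = 2160/17160 = 18/143.
There are C(4,3) = 4 such orderings, each equally likely, so P = 4 × 18/143 = 72/143.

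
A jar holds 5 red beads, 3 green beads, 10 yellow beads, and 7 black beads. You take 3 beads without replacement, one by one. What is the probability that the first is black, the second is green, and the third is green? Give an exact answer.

7/2300

Each draw changes the counts, so multiply the conditional probabilities along the sequence:
P = 7/25 × 3/24 × 2/23 = 42/13800 = 7/2300.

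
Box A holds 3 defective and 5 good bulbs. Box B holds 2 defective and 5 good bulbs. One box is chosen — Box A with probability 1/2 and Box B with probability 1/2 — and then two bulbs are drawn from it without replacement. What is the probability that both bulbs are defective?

From Box A: P(both defective) = (3/8)(2/7) = 3/28.
From Box B: P(both defective) = (2/7)(1/6) = 1/21.
Total probability = (1/2)(3/28) + (1/2)(1/21) = 13/168.

13/168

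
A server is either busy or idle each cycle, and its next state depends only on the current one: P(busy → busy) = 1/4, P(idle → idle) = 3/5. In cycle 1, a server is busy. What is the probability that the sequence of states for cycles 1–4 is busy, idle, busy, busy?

Cycle 1 is given. For each transition, use the conditional probability from the current state:
P(idle | busy) = 3/4; P(busy | idle) = 2/5; P(busy | busy) = 1/4.
P = 3/4 × 2/5 × 1/4 = 6/80 = 3/40.

3/40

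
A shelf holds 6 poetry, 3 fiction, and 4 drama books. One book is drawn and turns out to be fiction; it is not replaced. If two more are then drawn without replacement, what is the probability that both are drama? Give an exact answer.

1/11

After the first draw, 4 of the remaining 12 books are drama.
P = 4/12 × 3/11 = 12/132 = 1/11.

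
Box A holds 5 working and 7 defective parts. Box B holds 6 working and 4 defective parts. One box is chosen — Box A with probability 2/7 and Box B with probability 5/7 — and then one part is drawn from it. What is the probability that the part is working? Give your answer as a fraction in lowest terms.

From Box A: P(working) = 5/12.
From Box B: P(working) = 6/10.
Total probability = (2/7)(5/12) + (5/7)(6/10) = 23/42.

23/42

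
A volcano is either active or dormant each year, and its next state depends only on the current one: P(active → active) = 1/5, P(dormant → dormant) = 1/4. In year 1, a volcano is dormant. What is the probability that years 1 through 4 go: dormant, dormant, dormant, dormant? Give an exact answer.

Year 1 is given. For each transition, use the conditional probability from the current state:
P(dormant | dormant) = 1/4; P(dormant | dormant) = 1/4; P(dormant | dormant) = 1/4.
P = 1/4 × 1/4 × 1/4 = 1/64.

1/64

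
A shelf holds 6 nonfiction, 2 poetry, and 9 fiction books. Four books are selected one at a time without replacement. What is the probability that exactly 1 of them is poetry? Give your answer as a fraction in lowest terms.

One ordering (poetry drawn first) has probability 2/17 × 15/16 × 14/15 × 13/14 = 5460/57120 = 13/136.
There are C(4,1) = 4 such orderings, each equally likely, so P = 4 × 13/136 = 13/34.

13/34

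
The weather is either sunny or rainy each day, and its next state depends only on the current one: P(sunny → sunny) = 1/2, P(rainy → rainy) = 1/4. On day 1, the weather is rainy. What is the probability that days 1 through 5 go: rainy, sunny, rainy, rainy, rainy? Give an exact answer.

Day 1 is given. For each transition, use the conditional probability from the current state:
P(sunny | rainy) = 3/4; P(rainy | sunny) = 1/2; P(rainy | rainy) = 1/4; P(rainy | rainy) = 1/4.
P = 3/4 × 1/2 × 1/4 × 1/4 = 3/128.

3/128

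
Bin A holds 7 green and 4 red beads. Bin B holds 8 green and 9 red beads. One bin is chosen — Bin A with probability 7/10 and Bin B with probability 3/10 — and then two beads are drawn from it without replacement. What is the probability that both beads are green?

From Bin A: P(both green) = (7/11)(6/10) = 21/55.
From Bin B: P(both green) = (8/17)(7/16) = 7/34.
Total probability = (7/10)(21/55) + (3/10)(7/34) = 6153/18700.

6153/18700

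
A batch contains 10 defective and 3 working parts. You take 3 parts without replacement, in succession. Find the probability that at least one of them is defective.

P(no defective) = 3/13 × 2/12 × 1/11 = 6/1716 = 1/286.
P(at least one) = 1 − 1/286 = 285/286.

285/286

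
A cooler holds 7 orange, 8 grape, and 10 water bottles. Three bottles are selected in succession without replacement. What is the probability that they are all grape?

14/575

P(every draw is grape) = 8/25 × 7/24 × 6/23 = 336/13800 = 14/575.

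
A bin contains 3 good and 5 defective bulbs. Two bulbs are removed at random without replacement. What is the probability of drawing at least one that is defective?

25/28

P(no defective) = 3/8 × 2/7 = 6/56 = 3/28.
P(at least one) = 1 − 3/28 = 25/28.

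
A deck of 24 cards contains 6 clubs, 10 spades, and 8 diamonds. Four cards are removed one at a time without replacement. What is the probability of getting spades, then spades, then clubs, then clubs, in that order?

75/7084

Each draw changes the counts, so multiply the conditional probabilities along the sequence:
P = 10/24 × 9/23 × 6/22 × 5/21 = 2700/255024 = 75/7084.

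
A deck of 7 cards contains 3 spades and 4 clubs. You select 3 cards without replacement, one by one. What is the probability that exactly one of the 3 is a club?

One ordering (a club drawn first) has probability 4/7 × 3/6 × 2/5 = 24/210 = 4/35.
There are C(3,1) = 3 such orderings, each equally likely, so P = 3 × 4/35 = 12/35.

12/35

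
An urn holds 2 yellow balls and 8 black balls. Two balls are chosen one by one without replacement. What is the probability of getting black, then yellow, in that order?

Multiply the probability of each draw given the previous ones:
P = 8/10 × 2/9 = 16/90 = 8/45.

8/45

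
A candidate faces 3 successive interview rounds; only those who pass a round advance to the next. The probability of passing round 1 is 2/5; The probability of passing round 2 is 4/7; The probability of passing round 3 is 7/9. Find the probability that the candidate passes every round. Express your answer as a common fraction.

8/45

Each stage is reached only if all earlier stages succeed, so
P = 2/5 × 4/7 × 7/9 = 56/315 = 8/45.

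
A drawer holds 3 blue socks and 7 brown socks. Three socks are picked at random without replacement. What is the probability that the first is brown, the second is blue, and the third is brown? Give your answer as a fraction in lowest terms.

7/40

Chain rule:
P = 7/10 × 3/9 × 6/8 = 126/720 = 7/40.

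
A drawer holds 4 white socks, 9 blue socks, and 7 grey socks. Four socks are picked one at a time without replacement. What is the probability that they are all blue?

P(all blue) = 9/20 × 8/19 × 7/18 × 6/17 = 3024/116280 = 42/1615.

42/1615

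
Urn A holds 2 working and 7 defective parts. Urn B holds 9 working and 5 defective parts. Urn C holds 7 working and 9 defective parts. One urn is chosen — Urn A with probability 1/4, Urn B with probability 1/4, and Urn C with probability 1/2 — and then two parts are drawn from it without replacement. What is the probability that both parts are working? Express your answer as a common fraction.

3167/16380

From Urn A: P(both working) = (2/9)(1/8) = 1/36.
From Urn B: P(both working) = (9/14)(8/13) = 36/91.
From Urn C: P(both working) = (7/16)(6/15) = 7/40.
Total probability = (1/4)(1/36) + (1/4)(36/91) + (1/2)(7/40) = 3167/16380.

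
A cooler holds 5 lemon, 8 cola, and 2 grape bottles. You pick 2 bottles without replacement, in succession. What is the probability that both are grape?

1/105

P = 2/15 × 1/14 = 2/210 = 1/105.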